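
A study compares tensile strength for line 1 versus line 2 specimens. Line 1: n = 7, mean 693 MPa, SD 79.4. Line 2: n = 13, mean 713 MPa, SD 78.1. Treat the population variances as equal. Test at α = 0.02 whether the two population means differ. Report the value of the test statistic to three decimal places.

Let group 1 = line 1, group 2 = line 2. H0: μ_1 = μ_2; H1: μ_1 ≠ μ_2 (two-sample pooled-variance t-test, two-sided).
s_p² = [(7−1)·79.4² + (13−1)·78.1²]/(7+13−2) = 6167.86
t = (693 − 713)/√[6167.86·(1/7 + 1/13)] = -0.543
df = n₁ + n₂ − 2 = 18
Two-sided p-value ≈ 0.594
Since p ≈ 0.594 > α = 0.02, fail to reject H0; the data do not provide sufficient evidence against H0.

-0.543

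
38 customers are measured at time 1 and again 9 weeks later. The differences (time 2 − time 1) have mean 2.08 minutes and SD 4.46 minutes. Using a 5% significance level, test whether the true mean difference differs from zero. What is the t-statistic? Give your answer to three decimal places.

H0: μ_d = 0; H1: μ_d ≠ 0 (paired t-test on the differences, two-sided).
t = d̄/(s_d/√n) = 2.08/(4.46/√38) = 2.875
df = n − 1 = 37
Two-sided p-value ≈ 0.0067
Since p ≈ 0.0067 < α = 0.05, reject H0; the data support H1.

2.875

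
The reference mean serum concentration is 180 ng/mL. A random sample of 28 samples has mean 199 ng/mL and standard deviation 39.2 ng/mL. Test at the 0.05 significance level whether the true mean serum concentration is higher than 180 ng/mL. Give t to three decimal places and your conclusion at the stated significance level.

t = 2.565; reject H0

H0: μ = 180; H1: μ > 180 (one-sample t-test, right-tailed).
t = (x̄ − μ₀)/(s/√n) = (199 − 180)/(39.2/√28) = 2.565
df = n − 1 = 27
p-value = P(T ≥ 2.565) ≈ 0.0081
Since p ≈ 0.0081 < α = 0.05, reject H0; the data support H1.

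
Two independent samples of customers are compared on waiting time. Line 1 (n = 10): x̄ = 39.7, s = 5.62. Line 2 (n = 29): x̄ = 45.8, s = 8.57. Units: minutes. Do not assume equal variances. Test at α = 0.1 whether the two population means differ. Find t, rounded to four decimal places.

-2.5570

Let group 1 = line 1, group 2 = line 2. H0: μ_1 = μ_2; H1: μ_1 ≠ μ_2 (Welch's two-sample t-test, two-sided).
t = (x̄_1 − x̄_2)/√(s_1²/n_1 + s_2²/n_2) = (39.7 − 45.8)/√(5.62²/10 + 8.57²/29) = -2.5570
Welch–Satterthwaite df ≈ 24.22
Two-sided p-value ≈ 0.017
Since p ≈ 0.017 < α = 0.1, reject H0; the data support H1.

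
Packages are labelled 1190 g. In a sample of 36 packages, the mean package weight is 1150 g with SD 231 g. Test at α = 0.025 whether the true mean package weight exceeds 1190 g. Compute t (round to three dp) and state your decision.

H0: μ = 1190; H1: μ > 1190 (one-sample t-test, right-tailed).
t = (x̄ − μ₀)/(s/√n) = (1150 − 1190)/(231/√36) = -1.039
df = n − 1 = 35
p-value = P(T ≥ -1.039) ≈ 0.8470
Since p ≈ 0.8470 > α = 0.025, fail to reject H0; the evidence is not statistically significant.

t = -1.039; fail to reject H0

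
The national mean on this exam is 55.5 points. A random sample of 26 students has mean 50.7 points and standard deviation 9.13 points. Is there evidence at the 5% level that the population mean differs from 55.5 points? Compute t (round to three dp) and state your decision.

H0: μ = 55.5; H1: μ ≠ 55.5 (one-sample t-test, two-sided).
t = (x̄ − μ₀)/(s/√n) = (50.7 − 55.5)/(9.13/√26) = -2.681
df = n − 1 = 25
Two-sided p-value ≈ 0.0128
Since p ≈ 0.0128 < α = 0.05, reject H0; the evidence is statistically significant.

t = -2.681; reject H0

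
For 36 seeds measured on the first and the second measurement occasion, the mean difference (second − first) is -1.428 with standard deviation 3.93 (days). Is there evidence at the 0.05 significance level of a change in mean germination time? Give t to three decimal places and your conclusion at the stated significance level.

H0: μ_d = 0; H1: μ_d ≠ 0 (paired t-test on the differences, two-sided).
t = d̄/(s_d/√n) = -1.428/(3.93/√36) = -2.180
df = n − 1 = 35
Two-sided p-value ≈ 0.036
Since p ≈ 0.036 < α = 0.05, reject H0; the data support H1.

t = -2.180; reject H0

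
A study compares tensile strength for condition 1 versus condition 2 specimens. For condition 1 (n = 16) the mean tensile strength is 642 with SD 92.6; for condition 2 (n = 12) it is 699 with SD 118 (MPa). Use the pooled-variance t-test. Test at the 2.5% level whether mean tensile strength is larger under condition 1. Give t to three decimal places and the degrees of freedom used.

t = -1.434, df = 26

Let group 1 = condition 1, group 2 = condition 2. H0: μ_1 = μ_2; H1: μ_1 > μ_2 (two-sample pooled-variance t-test, right-tailed).
s_p² = [(16−1)·92.6² + (12−1)·118²]/(16+12−2) = 10837.9
t = (642 − 699)/√[10837.9·(1/16 + 1/12)] = -1.434
df = n₁ + n₂ − 2 = 26
p-value = P(T ≥ -1.434) ≈ 0.9182
Since p ≈ 0.9182 > α = 0.025, fail to reject H0; the evidence is not statistically significant.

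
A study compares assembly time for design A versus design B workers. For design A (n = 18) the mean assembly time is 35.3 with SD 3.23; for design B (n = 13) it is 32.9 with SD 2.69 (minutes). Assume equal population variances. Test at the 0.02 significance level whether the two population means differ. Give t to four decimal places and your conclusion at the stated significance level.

Let group 1 = design A, group 2 = design B. H0: μ_1 = μ_2; H1: μ_1 ≠ μ_2 (two-sample pooled-variance t-test, two-sided).
s_p² = [(18−1)·3.23² + (13−1)·2.69²]/(18+13−2) = 9.11009
t = (35.3 − 32.9)/√[9.11009·(1/18 + 1/13)] = 2.1846
df = n₁ + n₂ − 2 = 29
Two-sided p-value ≈ 0.0371
Since p ≈ 0.0371 > α = 0.02, fail to reject H0; the evidence is not statistically significant.

t = 2.1846; fail to reject H0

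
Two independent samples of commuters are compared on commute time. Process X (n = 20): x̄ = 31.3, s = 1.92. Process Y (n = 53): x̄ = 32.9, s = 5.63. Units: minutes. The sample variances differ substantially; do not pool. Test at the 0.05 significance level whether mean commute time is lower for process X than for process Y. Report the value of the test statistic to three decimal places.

Let group 1 = process X, group 2 = process Y. H0: μ_1 = μ_2; H1: μ_1 < μ_2 (Welch's two-sample t-test, left-tailed).
t = (x̄_1 − x̄_2)/√(s_1²/n_1 + s_2²/n_2) = (31.3 − 32.9)/√(1.92²/20 + 5.63²/53) = -1.809
Welch–Satterthwaite df ≈ 70.63
p-value = P(T ≤ -1.809) ≈ 0.037
Since p ≈ 0.037 < α = 0.05, reject H0; the evidence is statistically significant.

-1.809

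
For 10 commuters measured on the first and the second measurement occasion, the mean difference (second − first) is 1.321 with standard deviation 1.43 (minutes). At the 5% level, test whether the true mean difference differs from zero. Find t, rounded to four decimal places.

H0: μ_d = 0; H1: μ_d ≠ 0 (paired t-test on the differences, two-sided).
t = d̄/(s_d/√n) = 1.321/(1.43/√10) = 2.9212
df = n − 1 = 9
Two-sided p-value ≈ 0.0170
Since p ≈ 0.0170 < α = 0.05, reject H0; the evidence is statistically significant.

2.9212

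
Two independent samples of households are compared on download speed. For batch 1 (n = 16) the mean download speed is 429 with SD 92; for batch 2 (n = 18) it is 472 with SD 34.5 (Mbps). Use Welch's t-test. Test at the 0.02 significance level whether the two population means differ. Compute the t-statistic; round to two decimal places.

Let group 1 = batch 1, group 2 = batch 2. H0: μ_1 = μ_2; H1: μ_1 ≠ μ_2 (Welch's two-sample t-test, two-sided).
t = (x̄_1 − x̄_2)/√(s_1²/n_1 + s_2²/n_2) = (429 − 472)/√(92²/16 + 34.5²/18) = -1.76
Welch–Satterthwaite df ≈ 18.73
Two-sided p-value ≈ 0.0943
Since p ≈ 0.0943 > α = 0.02, fail to reject H0; the evidence is not statistically significant.

-1.76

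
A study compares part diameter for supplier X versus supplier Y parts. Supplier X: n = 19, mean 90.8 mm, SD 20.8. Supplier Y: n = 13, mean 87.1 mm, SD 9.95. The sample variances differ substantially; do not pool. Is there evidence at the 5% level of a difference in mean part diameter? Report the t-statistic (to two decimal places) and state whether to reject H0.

Let group 1 = supplier X, group 2 = supplier Y. H0: μ_1 = μ_2; H1: μ_1 ≠ μ_2 (Welch's two-sample t-test, two-sided).
t = (x̄_1 − x̄_2)/√(s_1²/n_1 + s_2²/n_2) = (90.8 − 87.1)/√(20.8²/19 + 9.95²/13) = 0.67
Welch–Satterthwaite df ≈ 27.45
Two-sided p-value ≈ 0.508
Since p ≈ 0.508 > α = 0.05, fail to reject H0; the evidence is not statistically significant.

t = 0.67; fail to reject H0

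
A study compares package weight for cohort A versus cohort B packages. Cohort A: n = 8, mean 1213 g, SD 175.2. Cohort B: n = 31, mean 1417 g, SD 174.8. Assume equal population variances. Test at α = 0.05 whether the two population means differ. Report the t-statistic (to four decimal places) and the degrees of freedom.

t = -2.9417, df = 37

Let group 1 = cohort A, group 2 = cohort B. H0: μ_1 = μ_2; H1: μ_1 ≠ μ_2 (two-sample pooled-variance t-test, two-sided).
s_p² = [(8−1)·175.2² + (31−1)·174.8²]/(8+31−2) = 30581.5
t = (1213 − 1417)/√[30581.5·(1/8 + 1/31)] = -2.9417
df = n₁ + n₂ − 2 = 37
Two-sided p-value ≈ 0.0056
Since p ≈ 0.0056 < α = 0.05, reject H0; the evidence is statistically significant.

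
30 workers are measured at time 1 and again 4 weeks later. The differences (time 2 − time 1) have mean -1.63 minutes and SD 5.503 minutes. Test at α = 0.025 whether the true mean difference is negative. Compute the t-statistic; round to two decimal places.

-1.62

H0: μ_d = 0; H1: μ_d < 0 (paired t-test on the differences, left-tailed).
t = d̄/(s_d/√n) = -1.63/(5.503/√30) = -1.62
df = n − 1 = 29
p-value = P(T ≤ -1.62) ≈ 0.0578
Since p ≈ 0.0578 > α = 0.025, fail to reject H0; the evidence is not statistically significant.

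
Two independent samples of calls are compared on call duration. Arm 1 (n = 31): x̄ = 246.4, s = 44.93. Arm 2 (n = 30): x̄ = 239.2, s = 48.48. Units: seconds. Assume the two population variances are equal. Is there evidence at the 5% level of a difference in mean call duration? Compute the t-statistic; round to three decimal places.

0.602

Let group 1 = arm 1, group 2 = arm 2. H0: μ_1 = μ_2; H1: μ_1 ≠ μ_2 (two-sample pooled-variance t-test, two-sided).
s_p² = [(31−1)·44.93² + (30−1)·48.48²]/(31+30−2) = 2181.7
t = (246.4 − 239.2)/√[2181.7·(1/31 + 1/30)] = 0.602
df = n₁ + n₂ − 2 = 59
Two-sided p-value ≈ 0.5496
Since p ≈ 0.5496 > α = 0.05, fail to reject H0; the data do not provide sufficient evidence against H0.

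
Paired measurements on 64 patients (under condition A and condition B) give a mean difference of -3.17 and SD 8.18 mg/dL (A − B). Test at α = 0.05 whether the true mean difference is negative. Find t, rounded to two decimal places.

H0: μ_d = 0; H1: μ_d < 0 (paired t-test on the differences, left-tailed).
t = d̄/(s_d/√n) = -3.17/(8.18/√64) = -3.10
df = n − 1 = 63
p-value = P(T ≤ -3.10) ≈ 0.0014
Since p ≈ 0.0014 < α = 0.05, reject H0; the evidence is statistically significant.

-3.10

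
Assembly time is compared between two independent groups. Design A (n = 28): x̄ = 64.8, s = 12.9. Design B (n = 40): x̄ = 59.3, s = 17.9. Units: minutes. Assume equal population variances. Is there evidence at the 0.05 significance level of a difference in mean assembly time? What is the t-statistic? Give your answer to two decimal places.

Let group 1 = design A, group 2 = design B. H0: μ_1 = μ_2; H1: μ_1 ≠ μ_2 (two-sample pooled-variance t-test, two-sided).
s_p² = [(28−1)·12.9² + (40−1)·17.9²]/(28+40−2) = 257.41
t = (64.8 − 59.3)/√[257.41·(1/28 + 1/40)] = 1.39
df = n₁ + n₂ − 2 = 66
Two-sided p-value ≈ 0.169
Since p ≈ 0.169 > α = 0.05, fail to reject H0; the data do not provide sufficient evidence against H0.

1.39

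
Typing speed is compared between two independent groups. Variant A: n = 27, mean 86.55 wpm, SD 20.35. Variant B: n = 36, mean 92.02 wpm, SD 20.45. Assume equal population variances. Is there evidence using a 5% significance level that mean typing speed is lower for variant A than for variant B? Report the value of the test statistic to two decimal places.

-1.05

Let group 1 = variant A, group 2 = variant B. H0: μ_1 = μ_2; H1: μ_1 < μ_2 (two-sample pooled-variance t-test, left-tailed).
s_p² = [(27−1)·20.35² + (36−1)·20.45²]/(27+36−2) = 416.463
t = (86.55 − 92.02)/√[416.463·(1/27 + 1/36)] = -1.05
df = n₁ + n₂ − 2 = 61
p-value = P(T ≤ -1.05) ≈ 0.148
Since p ≈ 0.148 > α = 0.05, fail to reject H0; the evidence is not statistically significant.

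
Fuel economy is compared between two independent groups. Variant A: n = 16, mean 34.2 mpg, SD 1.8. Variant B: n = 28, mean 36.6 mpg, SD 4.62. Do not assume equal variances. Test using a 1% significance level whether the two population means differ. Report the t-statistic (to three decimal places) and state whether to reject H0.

Let group 1 = variant A, group 2 = variant B. H0: μ_1 = μ_2; H1: μ_1 ≠ μ_2 (Welch's two-sample t-test, two-sided).
t = (x̄_1 − x̄_2)/√(s_1²/n_1 + s_2²/n_2) = (34.2 − 36.6)/√(1.8²/16 + 4.62²/28) = -2.443
Welch–Satterthwaite df ≈ 38.38
Two-sided p-value ≈ 0.019
Since p ≈ 0.019 > α = 0.01, fail to reject H0; the evidence is not statistically significant.

t = -2.443; fail to reject H0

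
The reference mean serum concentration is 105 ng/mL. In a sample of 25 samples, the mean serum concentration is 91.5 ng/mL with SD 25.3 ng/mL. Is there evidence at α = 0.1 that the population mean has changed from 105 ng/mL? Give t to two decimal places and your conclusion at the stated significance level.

H0: μ = 105; H1: μ ≠ 105 (one-sample t-test, two-sided).
t = (x̄ − μ₀)/(s/√n) = (91.5 − 105)/(25.3/√25) = -2.67
df = n − 1 = 24
Two-sided p-value ≈ 0.013
Since p ≈ 0.013 < α = 0.1, reject H0; the data support H1.

t = -2.67; reject H0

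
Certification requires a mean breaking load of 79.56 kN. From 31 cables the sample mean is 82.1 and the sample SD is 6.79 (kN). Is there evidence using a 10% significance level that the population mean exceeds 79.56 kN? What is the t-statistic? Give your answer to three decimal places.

2.083

H0: μ = 79.56; H1: μ > 79.56 (one-sample t-test, right-tailed).
t = (x̄ − μ₀)/(s/√n) = (82.1 − 79.56)/(6.79/√31) = 2.083
df = n − 1 = 30
p-value = P(T ≥ 2.083) ≈ 0.023
Since p ≈ 0.023 < α = 0.1, reject H0; the evidence is statistically significant.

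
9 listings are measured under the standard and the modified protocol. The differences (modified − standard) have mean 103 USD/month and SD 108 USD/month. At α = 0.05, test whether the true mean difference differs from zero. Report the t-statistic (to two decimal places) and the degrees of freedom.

t = 2.86, df = 8

H0: μ_d = 0; H1: μ_d ≠ 0 (paired t-test on the differences, two-sided).
t = d̄/(s_d/√n) = 103/(108/√9) = 2.86
df = n − 1 = 8
Two-sided p-value ≈ 0.021
Since p ≈ 0.021 < α = 0.05, reject H0; the evidence is statistically significant.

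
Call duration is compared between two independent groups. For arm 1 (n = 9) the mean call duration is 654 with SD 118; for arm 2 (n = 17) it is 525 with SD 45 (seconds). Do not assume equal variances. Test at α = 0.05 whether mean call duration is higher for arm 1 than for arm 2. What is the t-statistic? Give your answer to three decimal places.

3.160

Let group 1 = arm 1, group 2 = arm 2. H0: μ_1 = μ_2; H1: μ_1 > μ_2 (Welch's two-sample t-test, right-tailed).
t = (x̄_1 − x̄_2)/√(s_1²/n_1 + s_2²/n_2) = (654 − 525)/√(118²/9 + 45²/17) = 3.160
Welch–Satterthwaite df ≈ 9.25
p-value = P(T ≥ 3.160) ≈ 0.006
Since p ≈ 0.006 < α = 0.05, reject H0; the evidence is statistically significant.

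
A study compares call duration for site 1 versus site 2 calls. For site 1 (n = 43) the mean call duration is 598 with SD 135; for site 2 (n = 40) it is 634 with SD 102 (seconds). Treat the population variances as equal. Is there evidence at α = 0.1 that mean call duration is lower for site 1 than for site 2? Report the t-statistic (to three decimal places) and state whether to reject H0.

t = -1.363; reject H0

Let group 1 = site 1, group 2 = site 2. H0: μ_1 = μ_2; H1: μ_1 < μ_2 (two-sample pooled-variance t-test, left-tailed).
s_p² = [(43−1)·135² + (40−1)·102²]/(43+40−2) = 14459.3
t = (598 − 634)/√[14459.3·(1/43 + 1/40)] = -1.363
df = n₁ + n₂ − 2 = 81
p-value = P(T ≤ -1.363) ≈ 0.088
Since p ≈ 0.088 < α = 0.1, reject H0; the data support H1.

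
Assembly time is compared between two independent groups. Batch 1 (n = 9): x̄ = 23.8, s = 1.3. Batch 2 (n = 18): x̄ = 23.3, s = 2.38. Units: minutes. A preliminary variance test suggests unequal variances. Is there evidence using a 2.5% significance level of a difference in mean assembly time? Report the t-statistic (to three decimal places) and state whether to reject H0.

t = 0.705; fail to reject H0

Let group 1 = batch 1, group 2 = batch 2. H0: μ_1 = μ_2; H1: μ_1 ≠ μ_2 (Welch's two-sample t-test, two-sided).
t = (x̄_1 − x̄_2)/√(s_1²/n_1 + s_2²/n_2) = (23.8 − 23.3)/√(1.3²/9 + 2.38²/18) = 0.705
Welch–Satterthwaite df ≈ 24.67
Two-sided p-value ≈ 0.487
Since p ≈ 0.487 > α = 0.025, fail to reject H0; the data do not provide sufficient evidence against H0.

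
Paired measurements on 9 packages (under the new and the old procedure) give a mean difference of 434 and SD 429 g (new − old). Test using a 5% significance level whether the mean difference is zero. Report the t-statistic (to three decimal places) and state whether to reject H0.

t = 3.035; reject H0

H0: μ_d = 0; H1: μ_d ≠ 0 (paired t-test on the differences, two-sided).
t = d̄/(s_d/√n) = 434/(429/√9) = 3.035
df = n − 1 = 8
Two-sided p-value ≈ 0.016
Since p ≈ 0.016 < α = 0.05, reject H0; the data support H1.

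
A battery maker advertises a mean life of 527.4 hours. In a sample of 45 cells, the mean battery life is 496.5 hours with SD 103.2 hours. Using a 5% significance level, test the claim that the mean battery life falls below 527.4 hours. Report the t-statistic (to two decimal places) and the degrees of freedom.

t = -2.01, df = 44

H0: μ = 527.4; H1: μ < 527.4 (one-sample t-test, left-tailed).
t = (x̄ − μ₀)/(s/√n) = (496.5 − 527.4)/(103.2/√45) = -2.01
df = n − 1 = 44
p-value = P(T ≤ -2.01) ≈ 0.025
Since p ≈ 0.025 < α = 0.05, reject H0; the evidence is statistically significant.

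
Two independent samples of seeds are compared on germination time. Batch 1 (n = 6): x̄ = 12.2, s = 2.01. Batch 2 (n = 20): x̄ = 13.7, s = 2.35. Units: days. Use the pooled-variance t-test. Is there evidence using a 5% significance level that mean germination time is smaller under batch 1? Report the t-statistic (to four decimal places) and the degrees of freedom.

Let group 1 = batch 1, group 2 = batch 2. H0: μ_1 = μ_2; H1: μ_1 < μ_2 (two-sample pooled-variance t-test, left-tailed).
s_p² = [(6−1)·2.01² + (20−1)·2.35²]/(6+20−2) = 5.21367
t = (12.2 − 13.7)/√[5.21367·(1/6 + 1/20)] = -1.4113
df = n₁ + n₂ − 2 = 24
p-value = P(T ≤ -1.4113) ≈ 0.085
Since p ≈ 0.085 > α = 0.05, fail to reject H0; the data do not provide sufficient evidence against H0.

t = -1.4113, df = 24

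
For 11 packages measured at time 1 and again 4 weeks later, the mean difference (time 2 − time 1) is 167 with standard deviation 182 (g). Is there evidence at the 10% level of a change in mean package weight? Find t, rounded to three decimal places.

3.043

H0: μ_d = 0; H1: μ_d ≠ 0 (paired t-test on the differences, two-sided).
t = d̄/(s_d/√n) = 167/(182/√11) = 3.043
df = n − 1 = 10
Two-sided p-value ≈ 0.012
Since p ≈ 0.012 < α = 0.1, reject H0; the evidence is statistically significant.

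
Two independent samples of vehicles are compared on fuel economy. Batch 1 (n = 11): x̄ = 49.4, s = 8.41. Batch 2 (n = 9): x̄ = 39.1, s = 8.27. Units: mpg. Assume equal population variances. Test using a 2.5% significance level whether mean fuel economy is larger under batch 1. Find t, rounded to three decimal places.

Let group 1 = batch 1, group 2 = batch 2. H0: μ_1 = μ_2; H1: μ_1 > μ_2 (two-sample pooled-variance t-test, right-tailed).
s_p² = [(11−1)·8.41² + (9−1)·8.27²]/(11+9−2) = 69.6902
t = (49.4 − 39.1)/√[69.6902·(1/11 + 1/9)] = 2.745
df = n₁ + n₂ − 2 = 18
p-value = P(T ≥ 2.745) ≈ 0.0067
Since p ≈ 0.0067 < α = 0.025, reject H0; the evidence is statistically significant.

2.745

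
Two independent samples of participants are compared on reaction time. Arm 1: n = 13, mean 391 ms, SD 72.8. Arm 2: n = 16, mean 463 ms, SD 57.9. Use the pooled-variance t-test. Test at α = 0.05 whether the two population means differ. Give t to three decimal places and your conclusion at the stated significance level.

Let group 1 = arm 1, group 2 = arm 2. H0: μ_1 = μ_2; H1: μ_1 ≠ μ_2 (two-sample pooled-variance t-test, two-sided).
s_p² = [(13−1)·72.8² + (16−1)·57.9²]/(13+16−2) = 4217.93
t = (391 − 463)/√[4217.93·(1/13 + 1/16)] = -2.969
df = n₁ + n₂ − 2 = 27
Two-sided p-value ≈ 0.0062
Since p ≈ 0.0062 < α = 0.05, reject H0; the evidence is statistically significant.

t = -2.969; reject H0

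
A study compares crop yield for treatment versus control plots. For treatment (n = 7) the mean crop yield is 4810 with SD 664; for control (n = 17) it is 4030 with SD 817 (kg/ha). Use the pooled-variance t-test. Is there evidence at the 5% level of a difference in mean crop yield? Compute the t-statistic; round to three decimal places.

2.232

Let group 1 = treatment, group 2 = control. H0: μ_1 = μ_2; H1: μ_1 ≠ μ_2 (two-sample pooled-variance t-test, two-sided).
s_p² = [(7−1)·664² + (17−1)·817²]/(7+17−2) = 605691
t = (4810 − 4030)/√[605691·(1/7 + 1/17)] = 2.232
df = n₁ + n₂ − 2 = 22
Two-sided p-value ≈ 0.0361
Since p ≈ 0.0361 < α = 0.05, reject H0; the evidence is statistically significant.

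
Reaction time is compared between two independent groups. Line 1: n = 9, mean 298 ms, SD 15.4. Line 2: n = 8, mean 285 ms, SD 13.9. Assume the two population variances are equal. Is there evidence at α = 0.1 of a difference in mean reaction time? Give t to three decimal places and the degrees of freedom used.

Let group 1 = line 1, group 2 = line 2. H0: μ_1 = μ_2; H1: μ_1 ≠ μ_2 (two-sample pooled-variance t-test, two-sided).
s_p² = [(9−1)·15.4² + (8−1)·13.9²]/(9+8−2) = 216.65
t = (298 − 285)/√[216.65·(1/9 + 1/8)] = 1.818
df = n₁ + n₂ − 2 = 15
Two-sided p-value ≈ 0.0891
Since p ≈ 0.0891 < α = 0.1, reject H0; the data support H1.

t = 1.818, df = 15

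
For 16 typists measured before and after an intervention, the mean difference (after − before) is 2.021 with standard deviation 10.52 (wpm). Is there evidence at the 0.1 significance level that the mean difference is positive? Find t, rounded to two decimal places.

H0: μ_d = 0; H1: μ_d > 0 (paired t-test on the differences, right-tailed).
t = d̄/(s_d/√n) = 2.021/(10.52/√16) = 0.77
df = n − 1 = 15
p-value = P(T ≥ 0.77) ≈ 0.2271
Since p ≈ 0.2271 > α = 0.1, fail to reject H0; the evidence is not statistically significant.

0.77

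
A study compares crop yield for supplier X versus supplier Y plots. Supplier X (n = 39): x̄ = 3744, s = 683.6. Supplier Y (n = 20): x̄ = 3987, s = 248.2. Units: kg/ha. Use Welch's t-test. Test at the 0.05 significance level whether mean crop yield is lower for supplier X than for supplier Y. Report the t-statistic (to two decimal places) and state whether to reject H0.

t = -1.98; reject H0

Let group 1 = supplier X, group 2 = supplier Y. H0: μ_1 = μ_2; H1: μ_1 < μ_2 (Welch's two-sample t-test, left-tailed).
t = (x̄_1 − x̄_2)/√(s_1²/n_1 + s_2²/n_2) = (3744 − 3987)/√(683.6²/39 + 248.2²/20) = -1.98
Welch–Satterthwaite df ≈ 53.04
p-value = P(T ≤ -1.98) ≈ 0.0265
Since p ≈ 0.0265 < α = 0.05, reject H0; the data support H1.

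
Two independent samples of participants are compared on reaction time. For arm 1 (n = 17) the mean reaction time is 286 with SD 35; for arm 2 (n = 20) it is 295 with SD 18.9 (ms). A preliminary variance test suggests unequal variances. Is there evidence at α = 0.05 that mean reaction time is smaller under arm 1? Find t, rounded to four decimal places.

Let group 1 = arm 1, group 2 = arm 2. H0: μ_1 = μ_2; H1: μ_1 < μ_2 (Welch's two-sample t-test, left-tailed).
t = (x̄_1 − x̄_2)/√(s_1²/n_1 + s_2²/n_2) = (286 − 295)/√(35²/17 + 18.9²/20) = -0.9491
Welch–Satterthwaite df ≈ 23.69
p-value = P(T ≤ -0.9491) ≈ 0.1761
Since p ≈ 0.1761 > α = 0.05, fail to reject H0; the data do not provide sufficient evidence against H0.

-0.9491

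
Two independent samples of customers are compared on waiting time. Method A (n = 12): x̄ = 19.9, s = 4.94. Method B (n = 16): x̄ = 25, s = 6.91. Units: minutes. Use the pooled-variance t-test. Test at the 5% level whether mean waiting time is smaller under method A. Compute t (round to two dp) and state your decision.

t = -2.17; reject H0

Let group 1 = method A, group 2 = method B. H0: μ_1 = μ_2; H1: μ_1 < μ_2 (two-sample pooled-variance t-test, left-tailed).
s_p² = [(12−1)·4.94² + (16−1)·6.91²]/(12+16−2) = 37.8716
t = (19.9 − 25)/√[37.8716·(1/12 + 1/16)] = -2.17
df = n₁ + n₂ − 2 = 26
p-value = P(T ≤ -2.17) ≈ 0.020
Since p ≈ 0.020 < α = 0.05, reject H0; the data support H1.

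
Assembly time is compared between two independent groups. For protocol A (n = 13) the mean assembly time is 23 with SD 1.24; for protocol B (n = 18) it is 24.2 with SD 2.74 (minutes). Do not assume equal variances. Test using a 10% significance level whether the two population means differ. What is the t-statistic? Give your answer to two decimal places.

Let group 1 = protocol A, group 2 = protocol B. H0: μ_1 = μ_2; H1: μ_1 ≠ μ_2 (Welch's two-sample t-test, two-sided).
t = (x̄_1 − x̄_2)/√(s_1²/n_1 + s_2²/n_2) = (23 − 24.2)/√(1.24²/13 + 2.74²/18) = -1.64
Welch–Satterthwaite df ≈ 25.14
Two-sided p-value ≈ 0.1134
Since p ≈ 0.1134 > α = 0.1, fail to reject H0; the data do not provide sufficient evidence against H0.

-1.64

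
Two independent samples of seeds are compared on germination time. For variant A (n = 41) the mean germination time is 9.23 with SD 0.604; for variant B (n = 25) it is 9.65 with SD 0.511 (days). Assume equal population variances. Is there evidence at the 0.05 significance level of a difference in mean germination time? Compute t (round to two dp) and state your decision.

Let group 1 = variant A, group 2 = variant B. H0: μ_1 = μ_2; H1: μ_1 ≠ μ_2 (two-sample pooled-variance t-test, two-sided).
s_p² = [(41−1)·0.604² + (25−1)·0.511²]/(41+25−2) = 0.32593
t = (9.23 − 9.65)/√[0.32593·(1/41 + 1/25)] = -2.90
df = n₁ + n₂ − 2 = 64
Two-sided p-value ≈ 0.0051
Since p ≈ 0.0051 < α = 0.05, reject H0; the evidence is statistically significant.

t = -2.90; reject H0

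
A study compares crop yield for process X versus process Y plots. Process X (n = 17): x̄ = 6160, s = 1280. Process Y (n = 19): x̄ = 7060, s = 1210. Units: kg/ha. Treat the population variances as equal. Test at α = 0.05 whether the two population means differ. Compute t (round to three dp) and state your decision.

t = -2.168; reject H0

Let group 1 = process X, group 2 = process Y. H0: μ_1 = μ_2; H1: μ_1 ≠ μ_2 (two-sample pooled-variance t-test, two-sided).
s_p² = [(17−1)·1280² + (19−1)·1210²]/(17+19−2) = 1546120
t = (6160 − 7060)/√[1546120·(1/17 + 1/19)] = -2.168
df = n₁ + n₂ − 2 = 34
Two-sided p-value ≈ 0.037
Since p ≈ 0.037 < α = 0.05, reject H0; the evidence is statistically significant.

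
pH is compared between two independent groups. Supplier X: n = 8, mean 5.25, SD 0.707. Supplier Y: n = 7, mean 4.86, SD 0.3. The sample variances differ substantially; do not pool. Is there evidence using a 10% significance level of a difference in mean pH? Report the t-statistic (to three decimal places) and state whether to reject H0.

t = 1.421; fail to reject H0

Let group 1 = supplier X, group 2 = supplier Y. H0: μ_1 = μ_2; H1: μ_1 ≠ μ_2 (Welch's two-sample t-test, two-sided).
t = (x̄_1 − x̄_2)/√(s_1²/n_1 + s_2²/n_2) = (5.25 − 4.86)/√(0.707²/8 + 0.3²/7) = 1.421
Welch–Satterthwaite df ≈ 9.70
Two-sided p-value ≈ 0.1867
Since p ≈ 0.1867 > α = 0.1, fail to reject H0; the evidence is not statistically significant.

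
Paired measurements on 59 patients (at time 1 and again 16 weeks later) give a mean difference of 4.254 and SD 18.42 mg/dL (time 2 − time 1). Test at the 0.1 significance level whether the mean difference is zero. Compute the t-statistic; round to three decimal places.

1.774

H0: μ_d = 0; H1: μ_d ≠ 0 (paired t-test on the differences, two-sided).
t = d̄/(s_d/√n) = 4.254/(18.42/√59) = 1.774
df = n − 1 = 58
Two-sided p-value ≈ 0.081
Since p ≈ 0.081 < α = 0.1, reject H0; the data support H1.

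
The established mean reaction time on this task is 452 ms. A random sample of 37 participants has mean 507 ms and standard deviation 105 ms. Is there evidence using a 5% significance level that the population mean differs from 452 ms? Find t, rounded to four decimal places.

H0: μ = 452; H1: μ ≠ 452 (one-sample t-test, two-sided).
t = (x̄ − μ₀)/(s/√n) = (507 − 452)/(105/√37) = 3.1862
df = n − 1 = 36
Two-sided p-value ≈ 0.003
Since p ≈ 0.003 < α = 0.05, reject H0; the evidence is statistically significant.

3.1862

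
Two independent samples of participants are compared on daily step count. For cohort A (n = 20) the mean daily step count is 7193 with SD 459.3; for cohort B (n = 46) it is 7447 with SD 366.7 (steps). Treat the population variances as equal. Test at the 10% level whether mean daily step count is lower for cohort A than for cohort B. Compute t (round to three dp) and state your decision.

Let group 1 = cohort A, group 2 = cohort B. H0: μ_1 = μ_2; H1: μ_1 < μ_2 (two-sample pooled-variance t-test, left-tailed).
s_p² = [(20−1)·459.3² + (46−1)·366.7²]/(20+46−2) = 157176
t = (7193 − 7447)/√[157176·(1/20 + 1/46)] = -2.392
df = n₁ + n₂ − 2 = 64
p-value = P(T ≤ -2.392) ≈ 0.0099
Since p ≈ 0.0099 < α = 0.1, reject H0; the data support H1.

t = -2.392; reject H0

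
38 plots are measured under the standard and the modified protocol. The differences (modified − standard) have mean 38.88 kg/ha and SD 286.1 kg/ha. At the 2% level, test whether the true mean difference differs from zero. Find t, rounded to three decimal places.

0.838

H0: μ_d = 0; H1: μ_d ≠ 0 (paired t-test on the differences, two-sided).
t = d̄/(s_d/√n) = 38.88/(286.1/√38) = 0.838
df = n − 1 = 37
Two-sided p-value ≈ 0.408
Since p ≈ 0.408 > α = 0.02, fail to reject H0; the data do not provide sufficient evidence against H0.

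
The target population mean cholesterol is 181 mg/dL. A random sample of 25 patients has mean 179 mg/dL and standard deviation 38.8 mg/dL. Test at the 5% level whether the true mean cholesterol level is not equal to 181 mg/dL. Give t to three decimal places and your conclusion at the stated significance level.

H0: μ = 181; H1: μ ≠ 181 (one-sample t-test, two-sided).
t = (x̄ − μ₀)/(s/√n) = (179 − 181)/(38.8/√25) = -0.258
df = n − 1 = 24
Two-sided p-value ≈ 0.799
Since p ≈ 0.799 > α = 0.05, fail to reject H0; the data do not provide sufficient evidence against H0.

t = -0.258; fail to reject H0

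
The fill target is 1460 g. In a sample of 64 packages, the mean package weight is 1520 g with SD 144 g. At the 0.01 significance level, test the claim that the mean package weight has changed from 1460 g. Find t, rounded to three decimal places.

3.333

H0: μ = 1460; H1: μ ≠ 1460 (one-sample t-test, two-sided).
t = (x̄ − μ₀)/(s/√n) = (1520 − 1460)/(144/√64) = 3.333
df = n − 1 = 63
Two-sided p-value ≈ 0.0014
Since p ≈ 0.0014 < α = 0.01, reject H0; the evidence is statistically significant.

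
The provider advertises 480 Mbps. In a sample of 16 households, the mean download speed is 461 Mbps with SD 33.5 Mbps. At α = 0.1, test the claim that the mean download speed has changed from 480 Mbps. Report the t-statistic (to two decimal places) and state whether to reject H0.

t = -2.27; reject H0

H0: μ = 480; H1: μ ≠ 480 (one-sample t-test, two-sided).
t = (x̄ − μ₀)/(s/√n) = (461 − 480)/(33.5/√16) = -2.27
df = n − 1 = 15
Two-sided p-value ≈ 0.038
Since p ≈ 0.038 < α = 0.1, reject H0; the evidence is statistically significant.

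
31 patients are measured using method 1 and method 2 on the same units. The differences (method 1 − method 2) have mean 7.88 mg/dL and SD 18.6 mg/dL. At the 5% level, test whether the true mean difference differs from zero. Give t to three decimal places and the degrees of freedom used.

t = 2.359, df = 30

H0: μ_d = 0; H1: μ_d ≠ 0 (paired t-test on the differences, two-sided).
t = d̄/(s_d/√n) = 7.88/(18.6/√31) = 2.359
df = n − 1 = 30
Two-sided p-value ≈ 0.0250
Since p ≈ 0.0250 < α = 0.05, reject H0; the evidence is statistically significant.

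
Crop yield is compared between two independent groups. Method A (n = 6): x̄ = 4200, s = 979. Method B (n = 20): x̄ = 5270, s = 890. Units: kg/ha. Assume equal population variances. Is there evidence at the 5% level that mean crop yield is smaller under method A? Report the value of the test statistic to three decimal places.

-2.528

Let group 1 = method A, group 2 = method B. H0: μ_1 = μ_2; H1: μ_1 < μ_2 (two-sample pooled-variance t-test, left-tailed).
s_p² = [(6−1)·979² + (20−1)·890²]/(6+20−2) = 826754
t = (4200 − 5270)/√[826754·(1/6 + 1/20)] = -2.528
df = n₁ + n₂ − 2 = 24
p-value = P(T ≤ -2.528) ≈ 0.009
Since p ≈ 0.009 < α = 0.05, reject H0; the evidence is statistically significant.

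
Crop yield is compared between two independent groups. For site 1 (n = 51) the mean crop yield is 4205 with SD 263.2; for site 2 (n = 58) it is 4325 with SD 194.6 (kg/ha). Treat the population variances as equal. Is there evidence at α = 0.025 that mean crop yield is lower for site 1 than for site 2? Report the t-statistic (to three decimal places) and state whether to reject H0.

Let group 1 = site 1, group 2 = site 2. H0: μ_1 = μ_2; H1: μ_1 < μ_2 (two-sample pooled-variance t-test, left-tailed).
s_p² = [(51−1)·263.2² + (58−1)·194.6²]/(51+58−2) = 52544.4
t = (4205 − 4325)/√[52544.4·(1/51 + 1/58)] = -2.727
df = n₁ + n₂ − 2 = 107
p-value = P(T ≤ -2.727) ≈ 0.004
Since p ≈ 0.004 < α = 0.025, reject H0; the data support H1.

t = -2.727; reject H0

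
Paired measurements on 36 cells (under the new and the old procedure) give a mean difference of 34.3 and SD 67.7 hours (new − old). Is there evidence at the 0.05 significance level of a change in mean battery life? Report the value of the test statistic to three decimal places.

3.040

H0: μ_d = 0; H1: μ_d ≠ 0 (paired t-test on the differences, two-sided).
t = d̄/(s_d/√n) = 34.3/(67.7/√36) = 3.040
df = n − 1 = 35
Two-sided p-value ≈ 0.0045
Since p ≈ 0.0045 < α = 0.05, reject H0; the data support H1.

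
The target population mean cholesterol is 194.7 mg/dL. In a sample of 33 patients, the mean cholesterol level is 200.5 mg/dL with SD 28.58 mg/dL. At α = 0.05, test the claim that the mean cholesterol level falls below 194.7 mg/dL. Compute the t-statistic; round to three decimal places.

1.166

H0: μ = 194.7; H1: μ < 194.7 (one-sample t-test, left-tailed).
t = (x̄ − μ₀)/(s/√n) = (200.5 − 194.7)/(28.58/√33) = 1.166
df = n − 1 = 32
p-value = P(T ≤ 1.166) ≈ 0.874
Since p ≈ 0.874 > α = 0.05, fail to reject H0; the data do not provide sufficient evidence against H0.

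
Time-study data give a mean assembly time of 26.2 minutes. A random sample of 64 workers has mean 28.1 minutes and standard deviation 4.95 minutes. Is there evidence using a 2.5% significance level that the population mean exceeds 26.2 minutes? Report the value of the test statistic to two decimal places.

3.07

H0: μ = 26.2; H1: μ > 26.2 (one-sample t-test, right-tailed).
t = (x̄ − μ₀)/(s/√n) = (28.1 − 26.2)/(4.95/√64) = 3.07
df = n − 1 = 63
p-value = P(T ≥ 3.07) ≈ 0.0016
Since p ≈ 0.0016 < α = 0.025, reject H0; the evidence is statistically significant.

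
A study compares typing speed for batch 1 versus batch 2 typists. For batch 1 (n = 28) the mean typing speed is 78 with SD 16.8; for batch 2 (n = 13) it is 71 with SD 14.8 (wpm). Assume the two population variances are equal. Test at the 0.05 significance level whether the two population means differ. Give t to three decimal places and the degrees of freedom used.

t = 1.287, df = 39

Let group 1 = batch 1, group 2 = batch 2. H0: μ_1 = μ_2; H1: μ_1 ≠ μ_2 (two-sample pooled-variance t-test, two-sided).
s_p² = [(28−1)·16.8² + (13−1)·14.8²]/(28+13−2) = 262.794
t = (78 − 71)/√[262.794·(1/28 + 1/13)] = 1.287
df = n₁ + n₂ − 2 = 39
Two-sided p-value ≈ 0.206
Since p ≈ 0.206 > α = 0.05, fail to reject H0; the data do not provide sufficient evidence against H0.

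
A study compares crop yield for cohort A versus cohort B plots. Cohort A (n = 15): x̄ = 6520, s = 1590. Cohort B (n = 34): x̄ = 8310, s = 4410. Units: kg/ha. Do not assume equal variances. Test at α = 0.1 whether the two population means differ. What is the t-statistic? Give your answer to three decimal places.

Let group 1 = cohort A, group 2 = cohort B. H0: μ_1 = μ_2; H1: μ_1 ≠ μ_2 (Welch's two-sample t-test, two-sided).
t = (x̄_1 − x̄_2)/√(s_1²/n_1 + s_2²/n_2) = (6520 − 8310)/√(1590²/15 + 4410²/34) = -2.080
Welch–Satterthwaite df ≈ 45.92
Two-sided p-value ≈ 0.043
Since p ≈ 0.043 < α = 0.1, reject H0; the evidence is statistically significant.

-2.080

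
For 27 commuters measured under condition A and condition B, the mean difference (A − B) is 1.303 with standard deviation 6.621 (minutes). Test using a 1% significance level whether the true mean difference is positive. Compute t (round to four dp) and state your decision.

H0: μ_d = 0; H1: μ_d > 0 (paired t-test on the differences, right-tailed).
t = d̄/(s_d/√n) = 1.303/(6.621/√27) = 1.0226
df = n − 1 = 26
p-value = P(T ≥ 1.0226) ≈ 0.1580
Since p ≈ 0.1580 > α = 0.01, fail to reject H0; the data do not provide sufficient evidence against H0.

t = 1.0226; fail to reject H0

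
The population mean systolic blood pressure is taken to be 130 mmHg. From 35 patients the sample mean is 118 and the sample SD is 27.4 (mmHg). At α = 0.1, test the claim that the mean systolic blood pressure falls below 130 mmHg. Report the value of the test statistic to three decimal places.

-2.591

H0: μ = 130; H1: μ < 130 (one-sample t-test, left-tailed).
t = (x̄ − μ₀)/(s/√n) = (118 − 130)/(27.4/√35) = -2.591
df = n − 1 = 34
p-value = P(T ≤ -2.591) ≈ 0.007
Since p ≈ 0.007 < α = 0.1, reject H0; the data support H1.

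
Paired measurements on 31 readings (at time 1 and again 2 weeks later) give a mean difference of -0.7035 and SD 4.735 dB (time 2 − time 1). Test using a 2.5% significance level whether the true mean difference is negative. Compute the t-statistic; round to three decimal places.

H0: μ_d = 0; H1: μ_d < 0 (paired t-test on the differences, left-tailed).
t = d̄/(s_d/√n) = -0.7035/(4.735/√31) = -0.827
df = n − 1 = 30
p-value = P(T ≤ -0.827) ≈ 0.207
Since p ≈ 0.207 > α = 0.025, fail to reject H0; the evidence is not statistically significant.

-0.827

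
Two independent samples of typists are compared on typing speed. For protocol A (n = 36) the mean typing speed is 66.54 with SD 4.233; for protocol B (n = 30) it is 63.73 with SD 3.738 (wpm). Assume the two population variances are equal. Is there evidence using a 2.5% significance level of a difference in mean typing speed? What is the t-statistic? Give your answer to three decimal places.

2.830

Let group 1 = protocol A, group 2 = protocol B. H0: μ_1 = μ_2; H1: μ_1 ≠ μ_2 (two-sample pooled-variance t-test, two-sided).
s_p² = [(36−1)·4.233² + (30−1)·3.738²]/(36+30−2) = 16.1304
t = (66.54 − 63.73)/√[16.1304·(1/36 + 1/30)] = 2.830
df = n₁ + n₂ − 2 = 64
Two-sided p-value ≈ 0.006
Since p ≈ 0.006 < α = 0.025, reject H0; the evidence is statistically significant.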